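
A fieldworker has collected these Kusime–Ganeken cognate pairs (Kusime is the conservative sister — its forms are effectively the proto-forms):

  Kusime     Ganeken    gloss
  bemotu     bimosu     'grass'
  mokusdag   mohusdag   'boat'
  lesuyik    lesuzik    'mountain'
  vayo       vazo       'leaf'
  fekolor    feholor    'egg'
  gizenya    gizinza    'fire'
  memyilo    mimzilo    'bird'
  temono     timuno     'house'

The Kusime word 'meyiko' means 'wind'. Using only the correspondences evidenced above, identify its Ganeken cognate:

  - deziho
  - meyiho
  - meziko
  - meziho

lesuyik ~ lesuzik — Kusime y corresponds to Ganeken z between vowels (before a front vowel).
fekolor ~ feholor — Kusime k corresponds to Ganeken h between vowels (before a back vowel).
Applying these to Kusime 'meyiko':
  meyiko → meziko   (y→z between vowels (before a front vowel))
  meziko → meziho   (k→h between vowels (before a back vowel))
So the Ganeken cognate is 'meziho'.

meziho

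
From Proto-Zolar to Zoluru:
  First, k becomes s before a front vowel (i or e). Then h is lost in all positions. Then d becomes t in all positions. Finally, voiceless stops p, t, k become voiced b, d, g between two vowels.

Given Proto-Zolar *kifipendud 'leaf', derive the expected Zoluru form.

sifibentut

Zoluru: start from *kifipendud.
  rule 1 (palatalisation): kifipendud → sifipendud
  rule 2: no change — sifipendud
  rule 3 (unconditioned shift): sifipendud → sifipentut
  rule 4 (intervocalic voicing): sifipentut → sifibentut
  ⇒ Zoluru sifibentut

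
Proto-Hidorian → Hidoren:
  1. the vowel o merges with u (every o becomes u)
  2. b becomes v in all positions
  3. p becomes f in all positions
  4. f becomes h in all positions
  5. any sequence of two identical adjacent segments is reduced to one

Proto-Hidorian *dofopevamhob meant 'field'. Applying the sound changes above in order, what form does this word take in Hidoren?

duhuhevamhuv

Hidoren: *dofopevamhob > dufupevamhub > dufupevamhuv > dufufevamhuv > duhuhevamhuv  (by vowel merger, unconditioned shift, unconditioned shift, unconditioned shift)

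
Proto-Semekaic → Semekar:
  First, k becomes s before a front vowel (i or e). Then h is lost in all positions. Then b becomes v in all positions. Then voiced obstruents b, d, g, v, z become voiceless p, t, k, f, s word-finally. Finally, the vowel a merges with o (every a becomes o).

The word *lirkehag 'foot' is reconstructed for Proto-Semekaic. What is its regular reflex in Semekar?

Semekar: *lirkehag
  lirkehag → lirsehag   [palatalisation]
  lirsehag → lirseag   [h-loss]
  lirseag (rule 3 does not apply)
  lirseag → lirseak   [final devoicing]
  lirseak → lirseok   [vowel merger]
  giving Semekar lirseok.

lirseok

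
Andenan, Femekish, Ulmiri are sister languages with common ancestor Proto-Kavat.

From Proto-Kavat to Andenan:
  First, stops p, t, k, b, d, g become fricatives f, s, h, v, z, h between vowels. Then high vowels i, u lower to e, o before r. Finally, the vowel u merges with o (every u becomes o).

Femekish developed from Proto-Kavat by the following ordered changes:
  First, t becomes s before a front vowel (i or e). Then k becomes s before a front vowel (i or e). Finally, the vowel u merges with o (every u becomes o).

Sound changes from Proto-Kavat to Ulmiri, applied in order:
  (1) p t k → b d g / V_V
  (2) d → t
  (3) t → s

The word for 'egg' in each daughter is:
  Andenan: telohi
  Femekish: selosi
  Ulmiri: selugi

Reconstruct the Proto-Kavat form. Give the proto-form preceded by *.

*teluki

Position 4: Andenan has o, Femekish has o, Ulmiri has u. Ulmiri preserves u here (none of its changes turn any other segment into u), so the proto-segment is *u.
Position 1: Andenan has t, Femekish has s, Ulmiri has s. Andenan preserves t here (none of its changes turn any other segment into t), so the proto-segment is *t.
Position 5: Andenan has h, Femekish has s, Ulmiri has g. Taking the neighbouring segments as reconstructed: Andenan h could go back to *k or *g or *h; Femekish s could go back to *t or *k or *s; Ulmiri g could go back to *k or *g — the one source consistent with every daughter is *k.
Continuing position by position gives *teluki; check it forward:
Andenan: start from *teluki.
  rule 1 (intervocalic lenition): teluki → teluhi
  rule 2: no change — teluhi
  rule 3 (vowel merger): teluhi → telohi
  ⇒ Andenan telohi
Femekish: *teluki
  teluki → seluki   [palatalisation]
  seluki → selusi   [palatalisation]
  selusi → selosi   [vowel merger]
  giving Femekish selosi.
Ulmiri: *teluki > telugi > selugi  (by intervocalic voicing, unconditioned shift)
Only *teluki yields all of Andenan telohi, Femekish selosi, Ulmiri selugi.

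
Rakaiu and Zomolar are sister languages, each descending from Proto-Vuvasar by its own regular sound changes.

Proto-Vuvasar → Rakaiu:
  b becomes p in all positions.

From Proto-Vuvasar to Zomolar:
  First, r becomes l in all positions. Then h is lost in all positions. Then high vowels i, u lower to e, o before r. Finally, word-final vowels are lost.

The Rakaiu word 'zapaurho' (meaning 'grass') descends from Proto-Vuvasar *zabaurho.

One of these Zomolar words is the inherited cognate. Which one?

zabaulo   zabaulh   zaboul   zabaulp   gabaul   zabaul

Zomolar: *zabaurho
  zabaurho → zabaulho   [unconditioned shift]
  zabaulho → zabaulo   [h-loss]
  zabaulo (rule 3 does not apply)
  zabaulo → zabaul   [apocope]
  giving Zomolar zabaul.
The other candidates each miss or misapply at least one Zomolar change.

zabaul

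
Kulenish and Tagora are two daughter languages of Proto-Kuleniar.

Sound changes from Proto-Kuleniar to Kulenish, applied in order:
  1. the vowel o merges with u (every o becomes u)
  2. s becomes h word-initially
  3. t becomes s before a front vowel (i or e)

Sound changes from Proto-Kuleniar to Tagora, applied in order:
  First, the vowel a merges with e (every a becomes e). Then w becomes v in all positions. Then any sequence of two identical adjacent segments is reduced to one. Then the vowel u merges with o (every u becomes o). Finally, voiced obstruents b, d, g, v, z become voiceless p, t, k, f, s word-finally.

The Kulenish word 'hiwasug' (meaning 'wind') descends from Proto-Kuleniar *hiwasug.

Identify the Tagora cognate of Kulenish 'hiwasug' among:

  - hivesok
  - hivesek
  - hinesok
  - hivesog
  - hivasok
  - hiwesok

Tagora: start from *hiwasug.
  rule 1 (vowel merger): hiwasug → hiwesug
  rule 2 (unconditioned shift): hiwesug → hivesug
  rule 3: no change — hivesug
  rule 4 (vowel merger): hivesug → hivesog
  rule 5 (final devoicing): hivesog → hivesok
  ⇒ Tagora hivesok
Among the options, 'hivesok' alone shows every Tagora change applied in order.

hivesok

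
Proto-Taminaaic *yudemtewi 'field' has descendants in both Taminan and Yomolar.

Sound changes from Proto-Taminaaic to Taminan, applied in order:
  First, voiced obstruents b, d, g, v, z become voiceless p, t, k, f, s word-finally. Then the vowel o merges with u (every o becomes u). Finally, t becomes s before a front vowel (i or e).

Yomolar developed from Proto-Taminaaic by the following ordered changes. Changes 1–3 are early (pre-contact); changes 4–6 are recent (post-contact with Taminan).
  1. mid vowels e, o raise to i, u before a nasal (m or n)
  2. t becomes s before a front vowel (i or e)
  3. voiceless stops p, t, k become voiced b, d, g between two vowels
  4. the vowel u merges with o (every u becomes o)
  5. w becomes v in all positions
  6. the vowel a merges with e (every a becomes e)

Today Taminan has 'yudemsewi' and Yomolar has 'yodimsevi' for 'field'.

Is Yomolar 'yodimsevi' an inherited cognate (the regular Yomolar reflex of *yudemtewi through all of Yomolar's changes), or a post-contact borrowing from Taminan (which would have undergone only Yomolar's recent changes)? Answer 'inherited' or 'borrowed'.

inherited

If inherited, *yudemtewi would pass through all of Yomolar's changes:
Yomolar: *yudemtewi
  yudemtewi → yudimtewi   [pre-nasal raising]
  yudimtewi → yudimsewi   [palatalisation]
  yudimsewi (rule 3 does not apply)
  yudimsewi → yodimsewi   [vowel merger]
  yodimsewi → yodimsevi   [unconditioned shift]
  yodimsevi (rule 6 does not apply)
  giving Yomolar yodimsevi.
If borrowed from Taminan 'yudemsewi' after the early changes, it would undergo only the recent ones:
  rule 4 (vowel merger): yudemsewi → yodemsewi
  rule 5 (unconditioned shift): yodemsewi → yodemsevi
  rule 6 (vowel merger): no change (yodemsevi)
  ⇒ as a loan: yodemsevi
Yomolar 'yodimsevi' matches the inherited outcome exactly, so it is an inherited cognate, not a loan.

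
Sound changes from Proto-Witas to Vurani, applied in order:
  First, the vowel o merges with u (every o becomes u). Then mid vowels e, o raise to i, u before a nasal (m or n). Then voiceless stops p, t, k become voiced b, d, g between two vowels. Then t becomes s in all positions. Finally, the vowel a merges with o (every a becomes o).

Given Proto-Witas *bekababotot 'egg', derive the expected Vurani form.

Vurani: start from *bekababotot.
  rule 1 (vowel merger): bekababotot → bekababutut
  rule 2: no change — bekababutut
  rule 3 (intervocalic voicing): bekababutut → begababudut
  rule 4 (unconditioned shift): begababudut → begababudus
  rule 5 (vowel merger): begababudus → begobobudus
  ⇒ Vurani begobobudus

begobobudus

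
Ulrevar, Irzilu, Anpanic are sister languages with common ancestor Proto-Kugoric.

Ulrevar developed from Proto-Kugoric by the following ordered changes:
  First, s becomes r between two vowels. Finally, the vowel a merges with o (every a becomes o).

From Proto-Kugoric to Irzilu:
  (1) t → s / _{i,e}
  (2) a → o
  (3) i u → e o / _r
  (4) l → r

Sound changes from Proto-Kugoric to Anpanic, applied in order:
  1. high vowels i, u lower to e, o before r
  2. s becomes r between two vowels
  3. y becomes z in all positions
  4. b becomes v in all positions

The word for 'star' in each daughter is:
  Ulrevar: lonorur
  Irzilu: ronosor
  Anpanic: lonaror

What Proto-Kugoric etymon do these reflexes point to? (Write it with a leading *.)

*lonasur

Position 6: Ulrevar has u, Irzilu has o, Anpanic has o. Ulrevar preserves u here (none of its changes turn any other segment into u), so the proto-segment is *u.
Position 5: Ulrevar has r, Irzilu has s, Anpanic has r. Taking the neighbouring segments as reconstructed: Ulrevar r could go back to *s or *r; Irzilu s can only go back to *s; Anpanic r could go back to *s or *r — the one source consistent with every daughter is *s.
Verify the candidate proto-form against each daughter:
Ulrevar: *lonasur
  lonasur → lonarur   [rhotacism]
  lonarur → lonorur   [vowel merger]
  giving Ulrevar lonorur.
Irzilu: *lonasur > lonosur > lonosor > ronosor  (by vowel merger, pre-rhotic lowering, unconditioned shift)
Anpanic: *lonasur
  lonasur → lonasor   [pre-rhotic lowering]
  lonasor → lonaror   [rhotacism]
  lonaror (rule 3 does not apply)
  lonaror (rule 4 does not apply)
  giving Anpanic lonaror.
*lonasur is the unique common source.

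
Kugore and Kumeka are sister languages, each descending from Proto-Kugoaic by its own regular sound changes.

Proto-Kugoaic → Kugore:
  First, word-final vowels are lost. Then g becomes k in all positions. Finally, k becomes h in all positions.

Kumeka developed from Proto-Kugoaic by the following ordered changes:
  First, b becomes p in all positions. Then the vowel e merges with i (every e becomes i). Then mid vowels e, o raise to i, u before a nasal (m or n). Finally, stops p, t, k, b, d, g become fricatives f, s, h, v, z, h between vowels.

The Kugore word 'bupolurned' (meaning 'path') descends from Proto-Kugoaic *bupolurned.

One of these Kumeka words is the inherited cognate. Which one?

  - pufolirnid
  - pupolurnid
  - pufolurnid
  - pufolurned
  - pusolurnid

pufolurnid

Kumeka: *bupolurned
  bupolurned → pupolurned   [unconditioned shift]
  pupolurned → pupolurnid   [vowel merger]
  pupolurnid (rule 3 does not apply)
  pupolurnid → pufolurnid   [intervocalic lenition]
  giving Kumeka pufolurnid.
Only 'pufolurnid' matches the regular Kumeka development of *bupolurned.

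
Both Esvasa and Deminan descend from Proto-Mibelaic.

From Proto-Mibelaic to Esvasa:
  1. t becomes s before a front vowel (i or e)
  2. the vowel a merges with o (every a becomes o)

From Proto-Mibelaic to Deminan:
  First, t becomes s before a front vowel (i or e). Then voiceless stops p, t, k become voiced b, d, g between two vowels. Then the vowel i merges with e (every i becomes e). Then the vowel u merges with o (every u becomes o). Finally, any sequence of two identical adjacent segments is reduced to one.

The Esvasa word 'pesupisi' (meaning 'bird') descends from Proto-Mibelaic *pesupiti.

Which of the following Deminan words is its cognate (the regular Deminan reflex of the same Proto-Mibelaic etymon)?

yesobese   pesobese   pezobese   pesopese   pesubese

Deminan: *pesupiti
  pesupiti → pesupisi   [palatalisation]
  pesupisi → pesubisi   [intervocalic voicing]
  pesubisi → pesubese   [vowel merger]
  pesubese → pesobese   [vowel merger]
  pesobese (rule 5 does not apply)
  giving Deminan pesobese.

pesobese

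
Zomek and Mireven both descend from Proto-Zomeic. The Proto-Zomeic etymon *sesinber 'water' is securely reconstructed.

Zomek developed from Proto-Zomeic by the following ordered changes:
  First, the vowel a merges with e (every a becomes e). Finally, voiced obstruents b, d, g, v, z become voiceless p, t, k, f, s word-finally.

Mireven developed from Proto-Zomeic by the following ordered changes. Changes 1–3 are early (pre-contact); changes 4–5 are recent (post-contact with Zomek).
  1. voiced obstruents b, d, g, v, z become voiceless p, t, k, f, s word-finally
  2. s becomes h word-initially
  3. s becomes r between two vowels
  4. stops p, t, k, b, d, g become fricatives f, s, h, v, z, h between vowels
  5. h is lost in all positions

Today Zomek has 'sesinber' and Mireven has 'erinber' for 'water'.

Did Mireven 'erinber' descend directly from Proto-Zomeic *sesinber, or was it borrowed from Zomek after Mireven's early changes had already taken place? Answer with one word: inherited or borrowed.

If inherited, *sesinber would pass through all of Mireven's changes:
Mireven: start from *sesinber.
  rule 1: no change — sesinber
  rule 2 (debuccalisation): sesinber → hesinber
  rule 3 (rhotacism): hesinber → herinber
  rule 4: no change — herinber
  rule 5 (h-loss): herinber → erinber
  ⇒ Mireven erinber
If borrowed from Zomek 'sesinber' after the early changes, it would undergo only the recent ones:
  rule 4 (intervocalic lenition): no change (sesinber)
  rule 5 (h-loss): no change (sesinber)
  ⇒ as a loan: sesinber
Mireven 'erinber' matches the inherited outcome exactly, so it is an inherited cognate, not a loan.

inherited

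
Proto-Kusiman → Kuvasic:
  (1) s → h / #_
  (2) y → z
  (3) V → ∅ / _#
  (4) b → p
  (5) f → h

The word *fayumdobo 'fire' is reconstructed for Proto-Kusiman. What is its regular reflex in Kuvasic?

Kuvasic: start from *fayumdobo.
  rule 1: no change — fayumdobo
  rule 2 (unconditioned shift): fayumdobo → fazumdobo
  rule 3 (apocope): fazumdobo → fazumdob
  rule 4 (unconditioned shift): fazumdob → fazumdop
  rule 5 (unconditioned shift): fazumdop → hazumdop
  ⇒ Kuvasic hazumdop

hazumdop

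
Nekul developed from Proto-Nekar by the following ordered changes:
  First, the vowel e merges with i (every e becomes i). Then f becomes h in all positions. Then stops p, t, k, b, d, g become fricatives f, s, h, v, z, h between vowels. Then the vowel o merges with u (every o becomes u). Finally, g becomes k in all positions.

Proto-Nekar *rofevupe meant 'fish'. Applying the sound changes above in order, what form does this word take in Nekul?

Nekul: start from *rofevupe.
  rule 1 (vowel merger): rofevupe → rofivupi
  rule 2 (unconditioned shift): rofivupi → rohivupi
  rule 3 (intervocalic lenition): rohivupi → rohivufi
  rule 4 (vowel merger): rohivufi → ruhivufi
  rule 5: no change — ruhivufi
  ⇒ Nekul ruhivufi

ruhivufi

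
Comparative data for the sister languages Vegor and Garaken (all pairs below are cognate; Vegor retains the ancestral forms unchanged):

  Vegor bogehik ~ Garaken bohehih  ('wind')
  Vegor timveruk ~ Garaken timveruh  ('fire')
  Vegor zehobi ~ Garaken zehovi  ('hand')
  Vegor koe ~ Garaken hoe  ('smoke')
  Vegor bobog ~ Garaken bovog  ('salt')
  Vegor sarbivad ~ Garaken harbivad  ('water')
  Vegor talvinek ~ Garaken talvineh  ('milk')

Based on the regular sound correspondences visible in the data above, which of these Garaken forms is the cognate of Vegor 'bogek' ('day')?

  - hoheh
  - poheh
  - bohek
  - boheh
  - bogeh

bogehik ~ bohehih — Vegor g corresponds to Garaken h between vowels (before a front vowel).
bogehik ~ bohehih, timveruk ~ timveruh — Vegor k corresponds to Garaken h word-finally.
Applying these to Vegor 'bogek':
  bogek → bohek   (g→h between vowels (before a front vowel))
  bohek → boheh   (k→h word-finally)
So the Garaken cognate is 'boheh'.

boheh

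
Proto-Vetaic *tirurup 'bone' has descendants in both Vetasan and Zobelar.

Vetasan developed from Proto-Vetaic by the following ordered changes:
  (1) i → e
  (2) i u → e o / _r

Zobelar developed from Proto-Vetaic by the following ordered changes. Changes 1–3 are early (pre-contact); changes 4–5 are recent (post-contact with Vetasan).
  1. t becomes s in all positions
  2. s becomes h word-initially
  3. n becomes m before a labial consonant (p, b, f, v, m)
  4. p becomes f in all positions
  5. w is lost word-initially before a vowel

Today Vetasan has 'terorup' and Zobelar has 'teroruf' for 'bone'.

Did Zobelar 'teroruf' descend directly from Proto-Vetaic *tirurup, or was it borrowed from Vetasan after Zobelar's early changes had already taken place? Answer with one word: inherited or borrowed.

If inherited, *tirurup would pass through all of Zobelar's changes:
Zobelar: *tirurup > sirurup > hirurup > hiruruf  (by unconditioned shift, debuccalisation, unconditioned shift)
If borrowed from Vetasan 'terorup' after the early changes, it would undergo only the recent ones:
  rule 4 (unconditioned shift): terorup → teroruf
  rule 5 (glide loss): no change (teroruf)
  ⇒ as a loan: teroruf
Zobelar 'teroruf' matches the loan outcome 'teroruf', not the inherited 'hiruruf' — it skipped the early Zobelar changes, so it was borrowed from Vetasan.

borrowed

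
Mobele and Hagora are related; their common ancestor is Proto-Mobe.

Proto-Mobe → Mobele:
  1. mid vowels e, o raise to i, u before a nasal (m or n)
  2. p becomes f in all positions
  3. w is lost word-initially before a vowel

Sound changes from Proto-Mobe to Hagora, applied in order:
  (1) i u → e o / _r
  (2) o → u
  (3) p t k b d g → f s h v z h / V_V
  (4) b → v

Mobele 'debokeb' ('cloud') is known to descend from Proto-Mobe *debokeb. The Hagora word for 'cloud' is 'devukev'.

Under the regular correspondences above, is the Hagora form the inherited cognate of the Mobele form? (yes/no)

Derive the expected Hagora reflex of *debokeb:
Hagora: *debokeb
  debokeb (rule 1 does not apply)
  debokeb → debukeb   [vowel merger]
  debukeb → devuheb   [intervocalic lenition]
  devuheb → devuhev   [unconditioned shift]
  giving Hagora devuhev.
The regular Hagora reflex would be 'devuhev', but the attested form is 'devukev'. The correspondence is irregular, so they are not cognates (the Hagora form has a different source).

no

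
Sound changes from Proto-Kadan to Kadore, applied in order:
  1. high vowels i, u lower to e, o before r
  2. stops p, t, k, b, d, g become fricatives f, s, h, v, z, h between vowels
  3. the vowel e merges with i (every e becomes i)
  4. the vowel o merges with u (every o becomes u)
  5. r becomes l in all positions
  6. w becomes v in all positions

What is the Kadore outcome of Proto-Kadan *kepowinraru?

kifuvinlalu

Kadore: *kepowinraru > kefowinraru > kifowinraru > kifuwinraru > kifuwinlalu > kifuvinlalu  (by intervocalic lenition, vowel merger, vowel merger, unconditioned shift, unconditioned shift)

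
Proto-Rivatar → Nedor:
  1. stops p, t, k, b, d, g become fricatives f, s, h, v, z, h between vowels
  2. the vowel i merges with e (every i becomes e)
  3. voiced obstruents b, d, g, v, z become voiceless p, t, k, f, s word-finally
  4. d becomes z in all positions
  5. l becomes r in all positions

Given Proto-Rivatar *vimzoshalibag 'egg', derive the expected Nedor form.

Nedor: *vimzoshalibag
  vimzoshalibag → vimzoshalivag   [intervocalic lenition]
  vimzoshalivag → vemzoshalevag   [vowel merger]
  vemzoshalevag → vemzoshalevak   [final devoicing]
  vemzoshalevak (rule 4 does not apply)
  vemzoshalevak → vemzosharevak   [unconditioned shift]
  giving Nedor vemzosharevak.

vemzosharevak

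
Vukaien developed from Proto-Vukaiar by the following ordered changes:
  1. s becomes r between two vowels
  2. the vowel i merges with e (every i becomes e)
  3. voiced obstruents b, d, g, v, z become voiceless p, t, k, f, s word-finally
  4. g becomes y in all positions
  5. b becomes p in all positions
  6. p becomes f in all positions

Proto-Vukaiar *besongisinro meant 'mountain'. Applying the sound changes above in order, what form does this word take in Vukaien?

feronyerenro

Vukaien: *besongisinro > berongirinro > berongerenro > beronyerenro > peronyerenro > feronyerenro  (by rhotacism, vowel merger, unconditioned shift, unconditioned shift, unconditioned shift)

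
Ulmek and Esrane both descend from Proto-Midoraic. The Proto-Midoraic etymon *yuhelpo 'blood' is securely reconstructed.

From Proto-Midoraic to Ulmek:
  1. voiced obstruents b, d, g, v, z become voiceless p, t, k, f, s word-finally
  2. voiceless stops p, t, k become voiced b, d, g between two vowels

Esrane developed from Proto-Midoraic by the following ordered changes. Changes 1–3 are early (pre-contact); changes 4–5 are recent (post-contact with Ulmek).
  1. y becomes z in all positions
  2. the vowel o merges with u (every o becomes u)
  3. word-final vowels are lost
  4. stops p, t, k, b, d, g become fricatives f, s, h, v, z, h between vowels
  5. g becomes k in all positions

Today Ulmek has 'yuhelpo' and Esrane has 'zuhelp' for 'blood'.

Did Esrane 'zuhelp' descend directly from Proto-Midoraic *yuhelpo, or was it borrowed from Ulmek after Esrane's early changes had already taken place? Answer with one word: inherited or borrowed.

inherited

If inherited, *yuhelpo would pass through all of Esrane's changes:
Esrane: *yuhelpo
  yuhelpo → zuhelpo   [unconditioned shift]
  zuhelpo → zuhelpu   [vowel merger]
  zuhelpu → zuhelp   [apocope]
  zuhelp (rule 4 does not apply)
  zuhelp (rule 5 does not apply)
  giving Esrane zuhelp.
If borrowed from Ulmek 'yuhelpo' after the early changes, it would undergo only the recent ones:
  rule 4 (intervocalic lenition): no change (yuhelpo)
  rule 5 (unconditioned shift): no change (yuhelpo)
  ⇒ as a loan: yuhelpo
Esrane 'zuhelp' matches the inherited outcome exactly, so it is an inherited cognate, not a loan.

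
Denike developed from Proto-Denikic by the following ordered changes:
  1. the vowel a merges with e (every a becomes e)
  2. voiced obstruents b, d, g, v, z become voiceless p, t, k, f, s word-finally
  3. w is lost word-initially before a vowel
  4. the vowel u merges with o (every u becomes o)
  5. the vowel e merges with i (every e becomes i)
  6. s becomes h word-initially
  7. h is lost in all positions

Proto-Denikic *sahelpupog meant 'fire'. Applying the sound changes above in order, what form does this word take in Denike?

Denike: *sahelpupog
  sahelpupog → sehelpupog   [vowel merger]
  sehelpupog → sehelpupok   [final devoicing]
  sehelpupok (rule 3 does not apply)
  sehelpupok → sehelpopok   [vowel merger]
  sehelpopok → sihilpopok   [vowel merger]
  sihilpopok → hihilpopok   [debuccalisation]
  hihilpopok → iilpopok   [h-loss]
  giving Denike iilpopok.

iilpopok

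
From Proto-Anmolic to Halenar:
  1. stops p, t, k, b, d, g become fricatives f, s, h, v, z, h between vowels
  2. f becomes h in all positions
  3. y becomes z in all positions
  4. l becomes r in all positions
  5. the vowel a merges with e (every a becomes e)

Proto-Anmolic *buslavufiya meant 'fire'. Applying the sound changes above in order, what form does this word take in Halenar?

busrevuhize

Halenar: start from *buslavufiya.
  rule 1: no change — buslavufiya
  rule 2 (unconditioned shift): buslavufiya → buslavuhiya
  rule 3 (unconditioned shift): buslavuhiya → buslavuhiza
  rule 4 (unconditioned shift): buslavuhiza → busravuhiza
  rule 5 (vowel merger): busravuhiza → busrevuhize
  ⇒ Halenar busrevuhize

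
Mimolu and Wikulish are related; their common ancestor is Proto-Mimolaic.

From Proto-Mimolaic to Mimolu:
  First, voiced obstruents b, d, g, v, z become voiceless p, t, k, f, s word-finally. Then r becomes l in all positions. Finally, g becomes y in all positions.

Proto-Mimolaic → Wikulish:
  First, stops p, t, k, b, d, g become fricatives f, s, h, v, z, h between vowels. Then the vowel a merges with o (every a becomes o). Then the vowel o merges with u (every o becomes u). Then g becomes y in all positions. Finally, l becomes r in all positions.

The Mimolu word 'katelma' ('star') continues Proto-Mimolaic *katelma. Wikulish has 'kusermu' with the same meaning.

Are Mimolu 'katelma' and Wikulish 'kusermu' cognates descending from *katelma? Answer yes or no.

yes

Derive the expected Wikulish reflex of *katelma:
Wikulish: *katelma
  katelma → kaselma   [intervocalic lenition]
  kaselma → koselmo   [vowel merger]
  koselmo → kuselmu   [vowel merger]
  kuselmu (rule 4 does not apply)
  kuselmu → kusermu   [unconditioned shift]
  giving Wikulish kusermu.
Wikulish 'kusermu' matches the regular reflex exactly, so the pair is cognate.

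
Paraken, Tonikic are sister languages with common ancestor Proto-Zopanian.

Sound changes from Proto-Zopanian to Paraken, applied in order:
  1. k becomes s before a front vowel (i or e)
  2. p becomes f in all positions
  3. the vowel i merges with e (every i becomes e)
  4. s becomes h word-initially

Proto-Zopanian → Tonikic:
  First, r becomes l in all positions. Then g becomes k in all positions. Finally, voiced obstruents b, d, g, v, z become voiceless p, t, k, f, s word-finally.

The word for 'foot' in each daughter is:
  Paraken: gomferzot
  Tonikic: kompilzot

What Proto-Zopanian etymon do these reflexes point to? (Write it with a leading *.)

Position 5: Paraken has e, Tonikic has i. Tonikic preserves i here (none of its changes turn any other segment into i), so the proto-segment is *i.
Position 1: Paraken has g, Tonikic has k. Paraken preserves g here (none of its changes turn any other segment into g), so the proto-segment is *g.
Verify the candidate proto-form against each daughter:
Paraken: *gompirzot > gomfirzot > gomferzot  (by unconditioned shift, vowel merger)
Tonikic: *gompirzot > gompilzot > kompilzot  (by unconditioned shift, unconditioned shift)
No other proto-form is consistent with every reflex, so the reconstruction is *gompirzot.

*gompirzot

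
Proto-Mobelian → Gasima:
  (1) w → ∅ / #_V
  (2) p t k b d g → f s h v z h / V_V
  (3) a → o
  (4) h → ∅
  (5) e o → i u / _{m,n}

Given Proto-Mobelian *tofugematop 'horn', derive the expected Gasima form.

Gasima: start from *tofugematop.
  rule 1: no change — tofugematop
  rule 2 (intervocalic lenition): tofugematop → tofuhemasop
  rule 3 (vowel merger): tofuhemasop → tofuhemosop
  rule 4 (h-loss): tofuhemosop → tofuemosop
  rule 5 (pre-nasal raising): tofuemosop → tofuimosop
  ⇒ Gasima tofuimosop

tofuimosop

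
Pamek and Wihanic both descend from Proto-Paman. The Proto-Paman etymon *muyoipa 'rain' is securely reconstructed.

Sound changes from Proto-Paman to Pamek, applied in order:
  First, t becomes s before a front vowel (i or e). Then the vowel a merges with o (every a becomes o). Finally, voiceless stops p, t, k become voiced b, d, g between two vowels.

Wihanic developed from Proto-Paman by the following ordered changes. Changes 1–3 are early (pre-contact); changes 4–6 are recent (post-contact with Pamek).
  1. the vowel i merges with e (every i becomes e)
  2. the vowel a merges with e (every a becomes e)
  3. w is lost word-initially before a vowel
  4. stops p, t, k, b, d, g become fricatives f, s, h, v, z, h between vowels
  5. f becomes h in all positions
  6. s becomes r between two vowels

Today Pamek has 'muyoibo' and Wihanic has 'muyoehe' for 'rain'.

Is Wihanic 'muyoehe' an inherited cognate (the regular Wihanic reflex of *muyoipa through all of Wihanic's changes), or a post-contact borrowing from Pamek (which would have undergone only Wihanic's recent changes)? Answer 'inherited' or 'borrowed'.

inherited

If inherited, *muyoipa would pass through all of Wihanic's changes:
Wihanic: *muyoipa
  muyoipa → muyoepa   [vowel merger]
  muyoepa → muyoepe   [vowel merger]
  muyoepe (rule 3 does not apply)
  muyoepe → muyoefe   [intervocalic lenition]
  muyoefe → muyoehe   [unconditioned shift]
  muyoehe (rule 6 does not apply)
  giving Wihanic muyoehe.
If borrowed from Pamek 'muyoibo' after the early changes, it would undergo only the recent ones:
  rule 4 (intervocalic lenition): muyoibo → muyoivo
  rule 5 (unconditioned shift): no change (muyoivo)
  rule 6 (rhotacism): no change (muyoivo)
  ⇒ as a loan: muyoivo
Wihanic 'muyoehe' matches the inherited outcome exactly, so it is an inherited cognate, not a loan.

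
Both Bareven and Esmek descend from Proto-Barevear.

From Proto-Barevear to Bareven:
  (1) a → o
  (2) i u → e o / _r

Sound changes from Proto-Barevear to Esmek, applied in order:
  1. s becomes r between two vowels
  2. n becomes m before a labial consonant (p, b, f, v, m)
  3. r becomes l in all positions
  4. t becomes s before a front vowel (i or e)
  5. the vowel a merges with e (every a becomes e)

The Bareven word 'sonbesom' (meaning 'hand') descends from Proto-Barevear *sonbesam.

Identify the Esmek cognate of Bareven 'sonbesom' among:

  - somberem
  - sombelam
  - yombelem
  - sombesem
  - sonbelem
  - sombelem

Esmek: start from *sonbesam.
  rule 1 (rhotacism): sonbesam → sonberam
  rule 2 (nasal place assimilation): sonberam → somberam
  rule 3 (unconditioned shift): somberam → sombelam
  rule 4: no change — sombelam
  rule 5 (vowel merger): sombelam → sombelem
  ⇒ Esmek sombelem
Among the options, 'sombelem' alone shows every Esmek change applied in order.

sombelem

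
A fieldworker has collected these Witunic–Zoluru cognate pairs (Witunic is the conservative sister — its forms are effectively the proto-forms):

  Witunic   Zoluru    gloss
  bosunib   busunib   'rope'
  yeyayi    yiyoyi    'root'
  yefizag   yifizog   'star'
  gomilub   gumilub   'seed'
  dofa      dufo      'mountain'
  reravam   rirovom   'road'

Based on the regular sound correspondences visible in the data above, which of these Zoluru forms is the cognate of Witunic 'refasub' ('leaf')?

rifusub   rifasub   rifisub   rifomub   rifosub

rifosub

yefizag ~ yifizog — Witunic e corresponds to Zoluru i after a consonant, before a labial obstruent.
yeyayi ~ yiyoyi, yefizag ~ yifizog — Witunic a corresponds to Zoluru o after a consonant, before a consonant other than r, m, n, p, b, f, v.
Applying these to Witunic 'refasub':
  refasub → rifasub   (e→i after a consonant, before a labial obstruent)
  rifasub → rifosub   (a→o after a consonant, before a consonant other than r, m, n, p, b, f, v)
So the Zoluru cognate is 'rifosub'.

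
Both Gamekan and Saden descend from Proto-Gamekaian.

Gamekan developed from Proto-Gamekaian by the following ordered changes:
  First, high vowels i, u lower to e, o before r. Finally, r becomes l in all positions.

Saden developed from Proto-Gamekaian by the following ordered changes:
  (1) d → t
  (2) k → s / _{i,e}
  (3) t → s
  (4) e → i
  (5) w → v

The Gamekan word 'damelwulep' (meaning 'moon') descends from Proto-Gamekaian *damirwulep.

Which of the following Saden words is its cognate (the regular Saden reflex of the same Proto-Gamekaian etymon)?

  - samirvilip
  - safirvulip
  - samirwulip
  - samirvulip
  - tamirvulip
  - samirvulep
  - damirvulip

samirvulip

Saden: *damirwulep > tamirwulep > samirwulep > samirwulip > samirvulip  (by unconditioned shift, unconditioned shift, vowel merger, unconditioned shift)
Only 'samirvulip' matches the regular Saden development of *damirwulep.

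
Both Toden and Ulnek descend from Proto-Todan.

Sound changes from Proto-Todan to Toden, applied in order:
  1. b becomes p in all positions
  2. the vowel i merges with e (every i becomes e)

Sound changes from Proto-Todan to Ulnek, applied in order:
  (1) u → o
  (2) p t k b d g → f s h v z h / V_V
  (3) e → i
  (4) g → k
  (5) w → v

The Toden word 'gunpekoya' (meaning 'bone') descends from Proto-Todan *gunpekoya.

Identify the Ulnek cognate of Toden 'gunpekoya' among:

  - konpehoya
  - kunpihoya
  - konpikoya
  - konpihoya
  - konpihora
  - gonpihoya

konpihoya

Ulnek: *gunpekoya
  gunpekoya → gonpekoya   [vowel merger]
  gonpekoya → gonpehoya   [intervocalic lenition]
  gonpehoya → gonpihoya   [vowel merger]
  gonpihoya → konpihoya   [unconditioned shift]
  konpihoya (rule 5 does not apply)
  giving Ulnek konpihoya.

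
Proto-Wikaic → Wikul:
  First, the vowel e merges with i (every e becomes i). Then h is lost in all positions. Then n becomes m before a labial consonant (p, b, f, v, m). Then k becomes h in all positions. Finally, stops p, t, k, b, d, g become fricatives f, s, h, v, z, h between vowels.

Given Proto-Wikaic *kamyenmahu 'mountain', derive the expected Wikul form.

hamyimmau

Wikul: start from *kamyenmahu.
  rule 1 (vowel merger): kamyenmahu → kamyinmahu
  rule 2 (h-loss): kamyinmahu → kamyinmau
  rule 3 (nasal place assimilation): kamyinmau → kamyimmau
  rule 4 (unconditioned shift): kamyimmau → hamyimmau
  rule 5: no change — hamyimmau
  ⇒ Wikul hamyimmau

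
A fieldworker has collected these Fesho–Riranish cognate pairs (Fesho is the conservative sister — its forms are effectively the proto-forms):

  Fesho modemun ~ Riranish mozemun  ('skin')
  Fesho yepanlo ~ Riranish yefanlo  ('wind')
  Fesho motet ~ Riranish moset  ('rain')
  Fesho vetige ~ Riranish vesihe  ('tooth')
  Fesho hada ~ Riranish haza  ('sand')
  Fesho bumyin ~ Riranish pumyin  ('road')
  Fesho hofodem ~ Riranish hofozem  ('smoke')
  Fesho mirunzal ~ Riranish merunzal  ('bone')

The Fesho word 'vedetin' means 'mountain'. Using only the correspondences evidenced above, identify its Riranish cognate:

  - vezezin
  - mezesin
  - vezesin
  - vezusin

modemun ~ mozemun, hofodem ~ hofozem — Fesho d corresponds to Riranish z between vowels (before a front vowel).
vetige ~ vesihe — Fesho t corresponds to Riranish s between vowels (before a front vowel).
Applying these to Fesho 'vedetin':
  vedetin → vezetin   (d→z between vowels (before a front vowel))
  vezetin → vezesin   (t→s between vowels (before a front vowel))
So the Riranish cognate is 'vezesin'.

vezesin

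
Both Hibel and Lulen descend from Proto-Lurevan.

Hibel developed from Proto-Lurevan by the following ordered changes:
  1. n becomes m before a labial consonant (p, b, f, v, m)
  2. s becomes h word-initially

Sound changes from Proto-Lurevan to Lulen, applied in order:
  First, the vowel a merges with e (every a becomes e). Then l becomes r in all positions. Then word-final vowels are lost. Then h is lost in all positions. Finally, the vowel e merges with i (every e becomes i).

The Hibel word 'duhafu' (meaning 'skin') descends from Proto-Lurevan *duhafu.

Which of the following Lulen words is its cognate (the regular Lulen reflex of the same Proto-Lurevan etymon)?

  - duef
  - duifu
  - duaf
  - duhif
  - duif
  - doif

Lulen: start from *duhafu.
  rule 1 (vowel merger): duhafu → duhefu
  rule 2: no change — duhefu
  rule 3 (apocope): duhefu → duhef
  rule 4 (h-loss): duhef → duef
  rule 5 (vowel merger): duef → duif
  ⇒ Lulen duif

duif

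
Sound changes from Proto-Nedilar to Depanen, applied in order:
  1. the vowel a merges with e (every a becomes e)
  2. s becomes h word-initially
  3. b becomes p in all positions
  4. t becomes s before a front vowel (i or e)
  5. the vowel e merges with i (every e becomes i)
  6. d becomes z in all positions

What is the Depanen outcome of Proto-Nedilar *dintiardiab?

zinsiirziip

Depanen: *dintiardiab > dintierdieb > dintierdiep > dinsierdiep > dinsiirdiip > zinsiirziip  (by vowel merger, unconditioned shift, palatalisation, vowel merger, unconditioned shift)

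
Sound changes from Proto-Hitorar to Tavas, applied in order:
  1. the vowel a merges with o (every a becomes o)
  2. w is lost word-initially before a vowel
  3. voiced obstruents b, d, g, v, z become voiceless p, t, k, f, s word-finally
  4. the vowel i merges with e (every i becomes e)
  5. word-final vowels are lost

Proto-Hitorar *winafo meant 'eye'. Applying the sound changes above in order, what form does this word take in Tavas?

Tavas: *winafo > winofo > inofo > enofo > enof  (by vowel merger, glide loss, vowel merger, apocope)

enof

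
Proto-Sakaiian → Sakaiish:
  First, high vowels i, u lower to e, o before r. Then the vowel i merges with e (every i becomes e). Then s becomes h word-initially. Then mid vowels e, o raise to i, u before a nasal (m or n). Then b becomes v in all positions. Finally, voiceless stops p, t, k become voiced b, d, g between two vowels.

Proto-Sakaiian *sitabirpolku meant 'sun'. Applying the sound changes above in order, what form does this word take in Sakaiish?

Sakaiish: *sitabirpolku > sitaberpolku > setaberpolku > hetaberpolku > hetaverpolku > hedaverpolku  (by pre-rhotic lowering, vowel merger, debuccalisation, unconditioned shift, intervocalic voicing)

hedaverpolku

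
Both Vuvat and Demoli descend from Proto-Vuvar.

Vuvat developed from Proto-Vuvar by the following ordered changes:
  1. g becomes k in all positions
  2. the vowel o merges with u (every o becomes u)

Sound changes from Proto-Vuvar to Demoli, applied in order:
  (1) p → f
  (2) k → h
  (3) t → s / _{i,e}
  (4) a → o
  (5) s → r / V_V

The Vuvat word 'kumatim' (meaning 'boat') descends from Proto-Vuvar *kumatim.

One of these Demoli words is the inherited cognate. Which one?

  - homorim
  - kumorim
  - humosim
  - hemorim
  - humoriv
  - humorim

Demoli: *kumatim > humatim > humasim > humosim > humorim  (by unconditioned shift, palatalisation, vowel merger, rhotacism)
Among the options, 'humorim' alone shows every Demoli change applied in order.

humorim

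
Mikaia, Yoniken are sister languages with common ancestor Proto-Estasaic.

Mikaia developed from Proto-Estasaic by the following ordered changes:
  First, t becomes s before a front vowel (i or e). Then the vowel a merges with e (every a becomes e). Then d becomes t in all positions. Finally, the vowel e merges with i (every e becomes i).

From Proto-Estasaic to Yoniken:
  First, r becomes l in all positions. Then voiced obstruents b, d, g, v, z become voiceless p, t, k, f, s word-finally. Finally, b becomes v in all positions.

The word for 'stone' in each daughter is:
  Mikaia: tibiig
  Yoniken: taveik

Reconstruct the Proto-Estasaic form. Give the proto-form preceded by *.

*tabeig

Position 4: Mikaia has i, Yoniken has e. Yoniken preserves e here (none of its changes turn any other segment into e), so the proto-segment is *e.
Position 6: Mikaia has g, Yoniken has k. Mikaia preserves g here (none of its changes turn any other segment into g), so the proto-segment is *g.
Position 3: Mikaia has b, Yoniken has v. Mikaia preserves b here (none of its changes turn any other segment into b), so the proto-segment is *b.
Continuing position by position gives *tabeig; check it forward:
Mikaia: *tabeig
  tabeig (rule 1 does not apply)
  tabeig → tebeig   [vowel merger]
  tebeig (rule 3 does not apply)
  tebeig → tibiig   [vowel merger]
  giving Mikaia tibiig.
Yoniken: start from *tabeig.
  rule 1: no change — tabeig
  rule 2 (final devoicing): tabeig → tabeik
  rule 3 (unconditioned shift): tabeik → taveik
  ⇒ Yoniken taveik
*tabeig is the unique common source.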